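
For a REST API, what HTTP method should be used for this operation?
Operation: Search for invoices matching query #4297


GET = read, POST = create, PUT = update/replace, DELETE = remove
This operation is a read.
GET


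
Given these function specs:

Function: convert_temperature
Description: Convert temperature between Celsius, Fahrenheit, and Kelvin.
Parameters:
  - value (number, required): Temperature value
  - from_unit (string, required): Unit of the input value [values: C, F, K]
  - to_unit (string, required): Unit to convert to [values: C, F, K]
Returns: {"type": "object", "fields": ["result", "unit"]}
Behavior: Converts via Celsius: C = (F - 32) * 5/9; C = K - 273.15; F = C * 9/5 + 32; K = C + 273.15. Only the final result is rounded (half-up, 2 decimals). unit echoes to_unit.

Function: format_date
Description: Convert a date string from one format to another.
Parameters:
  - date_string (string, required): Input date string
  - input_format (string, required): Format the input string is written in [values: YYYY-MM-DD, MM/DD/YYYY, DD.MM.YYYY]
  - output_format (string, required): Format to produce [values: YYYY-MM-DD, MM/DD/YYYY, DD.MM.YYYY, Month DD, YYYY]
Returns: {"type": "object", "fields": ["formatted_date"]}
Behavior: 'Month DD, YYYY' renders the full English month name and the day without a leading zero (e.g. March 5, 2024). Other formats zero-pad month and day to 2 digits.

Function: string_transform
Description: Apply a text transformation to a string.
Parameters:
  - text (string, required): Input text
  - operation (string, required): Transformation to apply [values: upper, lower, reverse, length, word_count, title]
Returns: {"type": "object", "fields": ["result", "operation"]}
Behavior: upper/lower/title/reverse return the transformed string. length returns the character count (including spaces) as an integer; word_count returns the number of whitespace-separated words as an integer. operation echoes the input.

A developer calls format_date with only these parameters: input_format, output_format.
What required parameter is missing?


Required parameters: date_string, input_format, output_format
Provided: input_format, output_format
Missing: date_string
date_string


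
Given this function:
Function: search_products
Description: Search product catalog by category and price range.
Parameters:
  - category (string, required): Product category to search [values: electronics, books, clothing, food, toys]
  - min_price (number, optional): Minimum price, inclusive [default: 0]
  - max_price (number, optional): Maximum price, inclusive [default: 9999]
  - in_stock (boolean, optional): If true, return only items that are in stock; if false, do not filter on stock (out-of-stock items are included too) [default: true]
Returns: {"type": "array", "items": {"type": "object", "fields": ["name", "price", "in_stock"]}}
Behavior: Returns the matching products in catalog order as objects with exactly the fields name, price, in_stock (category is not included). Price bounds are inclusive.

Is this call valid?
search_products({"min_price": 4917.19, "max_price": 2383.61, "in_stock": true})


Checking required parameters...
Missing required parameter: category
Invalid - missing required parameter 'category'


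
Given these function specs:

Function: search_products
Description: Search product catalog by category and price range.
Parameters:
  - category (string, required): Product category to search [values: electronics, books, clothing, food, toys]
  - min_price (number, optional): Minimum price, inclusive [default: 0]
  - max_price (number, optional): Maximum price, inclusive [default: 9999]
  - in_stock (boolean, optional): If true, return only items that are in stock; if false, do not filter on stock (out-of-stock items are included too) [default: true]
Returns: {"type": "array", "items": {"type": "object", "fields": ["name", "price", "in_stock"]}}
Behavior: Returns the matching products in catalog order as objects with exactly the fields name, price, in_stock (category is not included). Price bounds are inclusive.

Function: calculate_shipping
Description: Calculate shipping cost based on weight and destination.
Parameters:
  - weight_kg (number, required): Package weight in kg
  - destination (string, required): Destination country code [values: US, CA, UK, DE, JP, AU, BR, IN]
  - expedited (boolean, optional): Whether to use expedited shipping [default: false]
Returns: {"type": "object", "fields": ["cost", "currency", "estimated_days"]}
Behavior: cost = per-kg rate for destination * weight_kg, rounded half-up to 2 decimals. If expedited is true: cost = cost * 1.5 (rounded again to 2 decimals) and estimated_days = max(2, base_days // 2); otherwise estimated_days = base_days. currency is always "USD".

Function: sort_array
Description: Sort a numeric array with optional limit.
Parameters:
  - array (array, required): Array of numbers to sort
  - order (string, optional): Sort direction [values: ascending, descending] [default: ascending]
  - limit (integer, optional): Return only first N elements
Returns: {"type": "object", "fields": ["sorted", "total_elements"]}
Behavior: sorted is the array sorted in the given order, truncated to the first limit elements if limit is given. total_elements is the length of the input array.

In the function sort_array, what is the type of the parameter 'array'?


The sort_array spec declares:
  - array (array, required): Array of numbers to sort
Type:
array


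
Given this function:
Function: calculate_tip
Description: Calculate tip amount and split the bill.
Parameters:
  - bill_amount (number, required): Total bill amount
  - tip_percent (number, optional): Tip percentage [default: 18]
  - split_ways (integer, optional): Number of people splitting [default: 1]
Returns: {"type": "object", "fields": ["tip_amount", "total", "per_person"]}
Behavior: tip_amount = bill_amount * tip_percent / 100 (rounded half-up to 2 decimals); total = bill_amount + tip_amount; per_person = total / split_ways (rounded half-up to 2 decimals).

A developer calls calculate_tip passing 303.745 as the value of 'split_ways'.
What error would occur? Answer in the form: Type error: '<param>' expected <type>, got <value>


Spec: 'split_ways' is declared as integer; 303.745 is a non-integer number.
Type error: 'split_ways' expected integer, got 303.745


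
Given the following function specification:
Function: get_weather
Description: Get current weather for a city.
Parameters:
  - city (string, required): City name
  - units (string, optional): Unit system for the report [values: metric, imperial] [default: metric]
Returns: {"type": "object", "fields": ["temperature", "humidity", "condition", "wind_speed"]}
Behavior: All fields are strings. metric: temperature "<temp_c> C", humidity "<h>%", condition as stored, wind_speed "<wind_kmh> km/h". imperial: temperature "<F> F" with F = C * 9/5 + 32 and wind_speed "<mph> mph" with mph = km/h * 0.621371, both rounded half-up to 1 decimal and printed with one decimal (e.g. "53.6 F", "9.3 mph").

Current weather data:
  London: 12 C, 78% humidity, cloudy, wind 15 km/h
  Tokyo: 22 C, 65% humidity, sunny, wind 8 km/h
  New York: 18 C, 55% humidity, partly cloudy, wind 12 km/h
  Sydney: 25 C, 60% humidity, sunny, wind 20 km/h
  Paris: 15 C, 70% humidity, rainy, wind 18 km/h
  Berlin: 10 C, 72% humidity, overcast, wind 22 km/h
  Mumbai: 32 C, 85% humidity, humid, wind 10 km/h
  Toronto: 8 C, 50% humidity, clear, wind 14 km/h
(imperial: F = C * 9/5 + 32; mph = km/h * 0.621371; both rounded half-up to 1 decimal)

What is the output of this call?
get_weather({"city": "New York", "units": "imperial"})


New York record: 18 C, 55%, partly cloudy, 12 km/h
imperial: temperature = 18 * 9/5 + 32 = 64.4 -> 64.4 F
imperial: wind_speed = 12 * 0.621371 = 7.456452 -> 7.5 mph
Output:
{"temperature": "64.4 F", "humidity": "55%", "condition": "partly cloudy", "wind_speed": "7.5 mph"}


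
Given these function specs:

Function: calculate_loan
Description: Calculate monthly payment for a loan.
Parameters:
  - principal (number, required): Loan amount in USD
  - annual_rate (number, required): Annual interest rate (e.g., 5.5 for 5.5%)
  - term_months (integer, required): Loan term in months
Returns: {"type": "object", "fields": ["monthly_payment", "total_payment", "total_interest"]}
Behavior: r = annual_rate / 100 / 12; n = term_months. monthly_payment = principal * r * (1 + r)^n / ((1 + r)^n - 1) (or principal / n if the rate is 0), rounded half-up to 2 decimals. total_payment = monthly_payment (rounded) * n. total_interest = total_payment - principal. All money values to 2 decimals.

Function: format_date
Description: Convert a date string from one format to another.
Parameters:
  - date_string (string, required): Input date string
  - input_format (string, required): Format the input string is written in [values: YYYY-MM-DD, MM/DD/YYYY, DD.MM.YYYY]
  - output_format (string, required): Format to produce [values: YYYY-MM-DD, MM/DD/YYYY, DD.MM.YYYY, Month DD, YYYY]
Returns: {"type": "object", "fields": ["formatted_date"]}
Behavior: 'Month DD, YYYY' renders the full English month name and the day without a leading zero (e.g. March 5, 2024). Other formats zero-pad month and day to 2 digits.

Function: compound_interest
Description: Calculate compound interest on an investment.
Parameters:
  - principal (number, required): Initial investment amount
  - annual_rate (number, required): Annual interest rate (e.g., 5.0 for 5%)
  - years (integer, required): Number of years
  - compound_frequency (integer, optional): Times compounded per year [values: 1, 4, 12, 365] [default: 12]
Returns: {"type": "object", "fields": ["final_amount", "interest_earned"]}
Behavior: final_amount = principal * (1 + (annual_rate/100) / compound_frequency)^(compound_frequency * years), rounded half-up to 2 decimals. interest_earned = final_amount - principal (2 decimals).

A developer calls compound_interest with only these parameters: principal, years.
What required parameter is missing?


Required parameters: principal, annual_rate, years
Provided: principal, years
Missing: annual_rate
annual_rate


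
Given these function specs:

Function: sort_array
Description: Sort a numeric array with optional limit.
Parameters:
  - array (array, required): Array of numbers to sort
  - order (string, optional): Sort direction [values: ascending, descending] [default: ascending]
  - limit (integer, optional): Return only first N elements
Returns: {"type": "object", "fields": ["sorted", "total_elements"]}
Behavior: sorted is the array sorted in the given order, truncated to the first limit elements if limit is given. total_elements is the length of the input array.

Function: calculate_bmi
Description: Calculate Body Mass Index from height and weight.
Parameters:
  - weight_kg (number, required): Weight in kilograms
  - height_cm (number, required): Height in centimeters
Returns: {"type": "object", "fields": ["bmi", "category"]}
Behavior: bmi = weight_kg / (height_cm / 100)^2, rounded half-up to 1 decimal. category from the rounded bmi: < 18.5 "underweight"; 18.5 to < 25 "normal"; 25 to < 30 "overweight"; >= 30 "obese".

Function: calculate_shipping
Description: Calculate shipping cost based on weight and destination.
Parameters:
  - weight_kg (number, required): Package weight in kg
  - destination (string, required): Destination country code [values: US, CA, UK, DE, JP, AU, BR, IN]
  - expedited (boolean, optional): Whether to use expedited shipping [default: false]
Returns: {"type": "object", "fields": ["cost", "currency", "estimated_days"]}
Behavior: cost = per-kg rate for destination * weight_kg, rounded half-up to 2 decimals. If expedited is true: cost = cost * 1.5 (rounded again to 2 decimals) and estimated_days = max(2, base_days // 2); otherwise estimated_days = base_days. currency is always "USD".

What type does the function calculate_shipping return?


The calculate_shipping spec declares Returns: {"type": "object", "fields": ["cost", "currency", "estimated_days"]}
Type:
object


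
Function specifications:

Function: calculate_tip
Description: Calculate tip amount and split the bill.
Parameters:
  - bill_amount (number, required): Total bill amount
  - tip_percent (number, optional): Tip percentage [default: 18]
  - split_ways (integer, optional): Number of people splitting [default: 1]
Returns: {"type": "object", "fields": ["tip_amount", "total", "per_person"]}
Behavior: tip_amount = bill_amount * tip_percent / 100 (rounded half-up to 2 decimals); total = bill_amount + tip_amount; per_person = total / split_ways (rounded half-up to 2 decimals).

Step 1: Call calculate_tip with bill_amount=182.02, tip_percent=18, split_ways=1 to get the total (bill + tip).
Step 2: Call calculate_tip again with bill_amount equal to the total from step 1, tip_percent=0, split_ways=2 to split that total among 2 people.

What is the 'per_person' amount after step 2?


Step 1: calculate_tip(bill_amount=182.02, tip_percent=18, split_ways=1)
  tip_amount = 182.02 * 18/100 = 32.7636 -> 32.76
  total = 182.02 + 32.76 = 214.78
  per_person = 214.78 / 1 = 214.78 -> 214.78
  -> total = 214.78
Step 2: calculate_tip(bill_amount=214.78, tip_percent=0, split_ways=2)
  tip_amount = 214.78 * 0/100 = 0 -> 0.00
  total = 214.78 + 0.00 = 214.78
  per_person = 214.78 / 2 = 107.39 -> 107.39
  -> per_person = 107.39
$107.39


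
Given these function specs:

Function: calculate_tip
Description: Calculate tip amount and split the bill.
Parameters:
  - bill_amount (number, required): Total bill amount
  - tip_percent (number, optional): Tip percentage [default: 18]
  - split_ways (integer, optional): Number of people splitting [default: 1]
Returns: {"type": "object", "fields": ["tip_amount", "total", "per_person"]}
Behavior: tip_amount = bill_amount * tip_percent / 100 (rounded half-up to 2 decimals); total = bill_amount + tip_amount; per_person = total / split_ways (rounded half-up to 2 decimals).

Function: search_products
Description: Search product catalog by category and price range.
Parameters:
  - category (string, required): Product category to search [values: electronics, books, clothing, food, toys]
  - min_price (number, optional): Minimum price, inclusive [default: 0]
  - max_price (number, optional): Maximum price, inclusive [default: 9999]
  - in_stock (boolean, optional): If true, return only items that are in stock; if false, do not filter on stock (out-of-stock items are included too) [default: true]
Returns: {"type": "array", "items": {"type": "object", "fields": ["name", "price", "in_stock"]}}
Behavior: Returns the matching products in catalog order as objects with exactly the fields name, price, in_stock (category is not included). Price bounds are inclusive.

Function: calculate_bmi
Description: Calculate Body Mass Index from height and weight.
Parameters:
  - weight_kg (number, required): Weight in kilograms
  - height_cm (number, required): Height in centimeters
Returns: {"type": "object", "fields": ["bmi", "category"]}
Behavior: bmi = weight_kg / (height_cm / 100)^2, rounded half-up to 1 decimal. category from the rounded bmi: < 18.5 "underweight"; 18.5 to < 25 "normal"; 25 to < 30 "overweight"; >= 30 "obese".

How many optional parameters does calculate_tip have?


Parameters of calculate_tip: bill_amount (required), tip_percent (optional), split_ways (optional)
Optional count:
2


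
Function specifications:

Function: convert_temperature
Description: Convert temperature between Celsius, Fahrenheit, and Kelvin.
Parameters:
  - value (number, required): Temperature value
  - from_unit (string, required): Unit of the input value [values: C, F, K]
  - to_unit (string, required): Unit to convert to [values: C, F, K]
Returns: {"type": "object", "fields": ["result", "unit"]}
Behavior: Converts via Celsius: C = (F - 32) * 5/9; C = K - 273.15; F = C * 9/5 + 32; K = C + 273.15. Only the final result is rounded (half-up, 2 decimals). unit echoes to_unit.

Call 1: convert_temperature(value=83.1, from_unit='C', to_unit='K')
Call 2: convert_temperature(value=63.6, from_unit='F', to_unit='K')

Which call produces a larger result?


Call 1:
  Input already in C: 83.1
  To K: 83.1 + 273.15 = 356.25
  Round to 2 decimals: 356.25
  -> 356.25 K
Call 2:
  To C: (63.6 - 32) * 5/9 = 17.555556
  To K: 17.555556 + 273.15 = 290.705556
  Round to 2 decimals: 290.71
  -> 290.71 K
Call 1 (356.25 K)


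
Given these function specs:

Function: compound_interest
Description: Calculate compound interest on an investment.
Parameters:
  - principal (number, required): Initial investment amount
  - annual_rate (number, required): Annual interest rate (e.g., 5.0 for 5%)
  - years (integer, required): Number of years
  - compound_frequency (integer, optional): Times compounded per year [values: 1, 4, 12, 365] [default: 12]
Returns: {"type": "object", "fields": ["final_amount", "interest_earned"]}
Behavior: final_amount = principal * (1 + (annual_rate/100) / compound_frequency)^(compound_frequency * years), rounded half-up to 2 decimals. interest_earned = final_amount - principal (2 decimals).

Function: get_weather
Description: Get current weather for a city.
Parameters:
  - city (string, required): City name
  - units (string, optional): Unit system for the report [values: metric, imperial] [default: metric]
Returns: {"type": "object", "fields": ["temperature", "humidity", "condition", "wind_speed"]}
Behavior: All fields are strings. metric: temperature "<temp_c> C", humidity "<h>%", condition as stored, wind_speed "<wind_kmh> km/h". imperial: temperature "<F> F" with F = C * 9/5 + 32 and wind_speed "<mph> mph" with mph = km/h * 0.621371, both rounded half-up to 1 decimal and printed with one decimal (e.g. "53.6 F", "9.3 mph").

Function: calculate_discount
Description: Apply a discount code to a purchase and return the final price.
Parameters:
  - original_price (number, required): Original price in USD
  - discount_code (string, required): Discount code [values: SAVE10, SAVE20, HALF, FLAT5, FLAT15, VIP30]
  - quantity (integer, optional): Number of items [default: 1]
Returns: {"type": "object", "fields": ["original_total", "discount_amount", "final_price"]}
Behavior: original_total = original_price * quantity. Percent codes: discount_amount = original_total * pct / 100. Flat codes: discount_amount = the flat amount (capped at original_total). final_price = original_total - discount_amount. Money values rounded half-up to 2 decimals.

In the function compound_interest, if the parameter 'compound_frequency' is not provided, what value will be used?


The compound_interest spec declares:
  - compound_frequency (integer, optional): Times compounded per year [values: 1, 4, 12, 365] [default: 12]
Default:
12


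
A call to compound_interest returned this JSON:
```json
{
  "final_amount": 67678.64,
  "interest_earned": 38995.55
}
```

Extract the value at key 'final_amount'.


67678.64


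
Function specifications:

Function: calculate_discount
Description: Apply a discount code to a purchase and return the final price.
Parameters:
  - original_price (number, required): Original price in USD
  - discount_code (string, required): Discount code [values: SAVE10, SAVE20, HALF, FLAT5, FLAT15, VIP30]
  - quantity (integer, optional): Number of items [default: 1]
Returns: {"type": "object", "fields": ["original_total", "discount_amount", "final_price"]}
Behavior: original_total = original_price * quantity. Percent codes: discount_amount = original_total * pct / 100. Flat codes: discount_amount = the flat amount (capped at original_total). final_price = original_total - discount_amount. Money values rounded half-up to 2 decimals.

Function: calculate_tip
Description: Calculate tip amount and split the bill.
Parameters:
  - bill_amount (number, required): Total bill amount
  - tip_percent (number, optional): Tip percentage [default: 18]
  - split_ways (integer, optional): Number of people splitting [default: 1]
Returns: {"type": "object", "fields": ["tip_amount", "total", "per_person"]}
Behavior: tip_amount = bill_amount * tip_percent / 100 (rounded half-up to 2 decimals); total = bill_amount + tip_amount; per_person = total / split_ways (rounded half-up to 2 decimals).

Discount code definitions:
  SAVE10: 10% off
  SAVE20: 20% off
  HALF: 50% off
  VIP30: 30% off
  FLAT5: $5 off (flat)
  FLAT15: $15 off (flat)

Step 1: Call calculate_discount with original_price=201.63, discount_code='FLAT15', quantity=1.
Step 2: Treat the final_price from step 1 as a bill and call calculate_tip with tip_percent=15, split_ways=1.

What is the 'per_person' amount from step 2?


Step 1: calculate_discount(original_price=201.63, discount_code=FLAT15, quantity=1)
  original_total = 201.63 * 1 = 201.63
  FLAT15 = $15 flat: discount_amount = min(15.00, 201.63) = 15.00
  final_price = 201.63 - 15.00 = 186.63
  -> final_price = 186.63
Step 2: calculate_tip(bill_amount=186.63, tip_percent=15, split_ways=1)
  tip_amount = 186.63 * 15/100 = 27.9945 -> 27.99
  total = 186.63 + 27.99 = 214.62
  per_person = 214.62 / 1 = 214.62 -> 214.62
  -> per_person = 214.62
$214.62


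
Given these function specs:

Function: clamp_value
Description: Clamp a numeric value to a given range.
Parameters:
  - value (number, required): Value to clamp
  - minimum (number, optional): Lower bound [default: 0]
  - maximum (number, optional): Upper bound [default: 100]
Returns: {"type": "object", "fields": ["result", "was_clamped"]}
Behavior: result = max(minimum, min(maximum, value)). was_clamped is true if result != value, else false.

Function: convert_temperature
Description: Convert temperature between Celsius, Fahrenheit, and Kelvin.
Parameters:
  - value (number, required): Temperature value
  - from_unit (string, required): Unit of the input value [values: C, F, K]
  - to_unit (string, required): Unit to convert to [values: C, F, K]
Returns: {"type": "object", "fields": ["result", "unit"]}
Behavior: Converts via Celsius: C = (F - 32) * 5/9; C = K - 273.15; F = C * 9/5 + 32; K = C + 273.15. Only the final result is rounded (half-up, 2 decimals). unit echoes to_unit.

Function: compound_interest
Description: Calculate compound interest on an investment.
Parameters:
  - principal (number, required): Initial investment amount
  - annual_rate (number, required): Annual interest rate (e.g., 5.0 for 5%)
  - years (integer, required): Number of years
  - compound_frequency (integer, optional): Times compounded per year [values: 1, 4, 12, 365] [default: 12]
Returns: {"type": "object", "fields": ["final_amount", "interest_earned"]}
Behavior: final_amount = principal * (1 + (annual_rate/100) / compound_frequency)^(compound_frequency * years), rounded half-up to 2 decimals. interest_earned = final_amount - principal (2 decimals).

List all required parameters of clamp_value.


Parameters of clamp_value and their required/optional flag:
  value: required
  minimum: optional
  maximum: optional
value


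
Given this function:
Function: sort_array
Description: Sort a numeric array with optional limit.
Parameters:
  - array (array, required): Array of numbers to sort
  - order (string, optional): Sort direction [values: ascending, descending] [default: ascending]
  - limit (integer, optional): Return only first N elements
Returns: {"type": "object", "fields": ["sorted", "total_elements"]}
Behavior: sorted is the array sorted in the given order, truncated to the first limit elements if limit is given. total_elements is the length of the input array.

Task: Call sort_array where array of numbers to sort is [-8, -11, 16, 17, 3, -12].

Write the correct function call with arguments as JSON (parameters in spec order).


Mapping each described value to its parameter name:
  'Array of numbers to sort' -> array = [-8, -11, 16, 17, 3, -12]
sort_array({"array": [-8, -11, 16, 17, 3, -12]})


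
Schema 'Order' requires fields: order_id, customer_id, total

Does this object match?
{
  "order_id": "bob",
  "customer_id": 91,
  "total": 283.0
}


Checking required fields... All present.
Valid - all required fields present


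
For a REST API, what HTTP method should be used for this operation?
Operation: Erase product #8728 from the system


GET = read, POST = create, PUT = update/replace, DELETE = remove
This operation is a removal.
DELETE


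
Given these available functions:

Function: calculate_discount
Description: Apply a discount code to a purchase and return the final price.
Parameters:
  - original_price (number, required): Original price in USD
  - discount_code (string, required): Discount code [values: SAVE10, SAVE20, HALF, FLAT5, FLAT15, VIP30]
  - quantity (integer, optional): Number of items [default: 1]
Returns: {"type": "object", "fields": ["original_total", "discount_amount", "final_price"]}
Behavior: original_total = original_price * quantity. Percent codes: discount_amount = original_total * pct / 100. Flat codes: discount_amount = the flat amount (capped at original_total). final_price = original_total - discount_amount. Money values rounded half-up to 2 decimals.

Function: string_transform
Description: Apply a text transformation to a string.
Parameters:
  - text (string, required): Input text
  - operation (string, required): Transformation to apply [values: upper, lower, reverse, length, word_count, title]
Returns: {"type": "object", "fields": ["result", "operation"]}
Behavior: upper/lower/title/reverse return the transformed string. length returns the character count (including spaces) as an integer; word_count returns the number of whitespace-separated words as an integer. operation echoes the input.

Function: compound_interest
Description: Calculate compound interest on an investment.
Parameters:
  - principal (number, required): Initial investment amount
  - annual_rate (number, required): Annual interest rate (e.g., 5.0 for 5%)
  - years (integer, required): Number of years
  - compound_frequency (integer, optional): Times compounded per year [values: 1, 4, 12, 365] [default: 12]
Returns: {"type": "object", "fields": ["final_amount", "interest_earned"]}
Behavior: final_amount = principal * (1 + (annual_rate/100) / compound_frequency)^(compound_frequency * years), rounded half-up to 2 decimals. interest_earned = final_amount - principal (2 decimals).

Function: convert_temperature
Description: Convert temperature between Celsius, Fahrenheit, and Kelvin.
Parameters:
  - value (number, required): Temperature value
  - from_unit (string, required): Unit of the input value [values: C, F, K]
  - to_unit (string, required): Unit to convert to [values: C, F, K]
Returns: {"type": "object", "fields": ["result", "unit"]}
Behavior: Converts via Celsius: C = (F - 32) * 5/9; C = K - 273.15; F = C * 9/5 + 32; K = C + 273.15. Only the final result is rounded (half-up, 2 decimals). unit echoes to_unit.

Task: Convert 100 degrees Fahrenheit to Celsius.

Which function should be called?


The task needs a function whose description is: Convert temperature between Celsius, Fahrenheit, and Kelvin.
convert_temperature


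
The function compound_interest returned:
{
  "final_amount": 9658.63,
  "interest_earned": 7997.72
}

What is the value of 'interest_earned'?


7997.72


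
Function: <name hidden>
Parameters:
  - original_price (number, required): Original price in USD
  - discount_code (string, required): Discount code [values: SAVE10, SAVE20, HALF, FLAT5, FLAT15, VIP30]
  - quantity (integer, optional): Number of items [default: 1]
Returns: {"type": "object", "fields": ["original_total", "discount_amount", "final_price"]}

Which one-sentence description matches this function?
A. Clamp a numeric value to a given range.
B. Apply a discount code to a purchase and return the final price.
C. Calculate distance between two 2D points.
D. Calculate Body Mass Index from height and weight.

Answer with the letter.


Parameters original_price, discount_code, quantity and return ["original_total", "discount_amount", "final_price"] fit: Apply a discount code to a purchase and return the final price.
B


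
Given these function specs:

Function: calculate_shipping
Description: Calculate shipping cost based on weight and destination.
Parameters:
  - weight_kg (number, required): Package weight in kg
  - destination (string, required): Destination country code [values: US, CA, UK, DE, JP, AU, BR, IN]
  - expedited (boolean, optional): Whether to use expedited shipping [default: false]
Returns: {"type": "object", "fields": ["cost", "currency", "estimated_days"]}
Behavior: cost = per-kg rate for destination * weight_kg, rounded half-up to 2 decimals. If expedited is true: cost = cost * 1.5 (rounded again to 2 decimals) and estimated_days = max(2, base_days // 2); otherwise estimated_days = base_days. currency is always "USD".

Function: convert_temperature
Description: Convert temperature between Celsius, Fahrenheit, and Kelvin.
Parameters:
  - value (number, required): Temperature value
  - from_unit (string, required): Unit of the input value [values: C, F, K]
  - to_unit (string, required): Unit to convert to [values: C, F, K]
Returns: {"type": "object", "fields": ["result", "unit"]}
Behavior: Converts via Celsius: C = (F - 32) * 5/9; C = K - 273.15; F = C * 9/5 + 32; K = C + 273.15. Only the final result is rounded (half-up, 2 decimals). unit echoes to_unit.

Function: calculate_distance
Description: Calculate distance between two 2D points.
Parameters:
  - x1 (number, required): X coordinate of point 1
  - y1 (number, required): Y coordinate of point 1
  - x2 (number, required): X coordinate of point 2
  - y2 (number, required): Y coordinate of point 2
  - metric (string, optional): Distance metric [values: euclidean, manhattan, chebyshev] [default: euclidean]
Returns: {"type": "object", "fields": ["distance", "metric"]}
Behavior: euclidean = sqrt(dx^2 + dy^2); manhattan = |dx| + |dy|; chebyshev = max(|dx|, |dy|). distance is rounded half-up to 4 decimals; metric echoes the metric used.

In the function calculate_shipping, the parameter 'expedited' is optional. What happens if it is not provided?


The calculate_shipping spec declares:
  - expedited (boolean, optional): Whether to use expedited shipping [default: false]
It defaults to false


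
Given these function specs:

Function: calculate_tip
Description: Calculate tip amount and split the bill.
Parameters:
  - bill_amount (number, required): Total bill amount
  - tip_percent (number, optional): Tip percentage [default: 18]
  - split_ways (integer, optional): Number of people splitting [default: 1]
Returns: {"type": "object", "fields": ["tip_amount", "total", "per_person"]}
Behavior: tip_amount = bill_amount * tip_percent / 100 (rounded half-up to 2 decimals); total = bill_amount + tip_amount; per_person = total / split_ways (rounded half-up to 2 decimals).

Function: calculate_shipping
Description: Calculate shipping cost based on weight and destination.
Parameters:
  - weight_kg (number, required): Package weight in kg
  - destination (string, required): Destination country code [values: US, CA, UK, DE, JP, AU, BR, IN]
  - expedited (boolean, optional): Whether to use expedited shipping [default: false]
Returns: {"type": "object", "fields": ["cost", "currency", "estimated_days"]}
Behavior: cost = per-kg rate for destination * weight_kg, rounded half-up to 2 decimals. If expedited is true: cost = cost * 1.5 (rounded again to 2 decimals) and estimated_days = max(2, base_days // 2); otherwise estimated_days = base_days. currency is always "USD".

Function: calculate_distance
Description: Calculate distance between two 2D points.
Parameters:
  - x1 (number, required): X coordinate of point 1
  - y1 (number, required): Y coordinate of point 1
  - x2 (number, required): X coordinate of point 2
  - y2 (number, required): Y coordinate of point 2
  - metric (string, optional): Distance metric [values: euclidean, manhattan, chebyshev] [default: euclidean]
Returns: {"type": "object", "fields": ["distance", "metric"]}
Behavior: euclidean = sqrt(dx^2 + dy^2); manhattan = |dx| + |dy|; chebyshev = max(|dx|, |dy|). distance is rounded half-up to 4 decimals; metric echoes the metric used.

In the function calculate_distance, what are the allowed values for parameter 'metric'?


The calculate_distance spec declares:
  - metric (string, optional): Distance metric [values: euclidean, manhattan, chebyshev] [default: euclidean]
Allowed values:
euclidean, manhattan, chebyshev


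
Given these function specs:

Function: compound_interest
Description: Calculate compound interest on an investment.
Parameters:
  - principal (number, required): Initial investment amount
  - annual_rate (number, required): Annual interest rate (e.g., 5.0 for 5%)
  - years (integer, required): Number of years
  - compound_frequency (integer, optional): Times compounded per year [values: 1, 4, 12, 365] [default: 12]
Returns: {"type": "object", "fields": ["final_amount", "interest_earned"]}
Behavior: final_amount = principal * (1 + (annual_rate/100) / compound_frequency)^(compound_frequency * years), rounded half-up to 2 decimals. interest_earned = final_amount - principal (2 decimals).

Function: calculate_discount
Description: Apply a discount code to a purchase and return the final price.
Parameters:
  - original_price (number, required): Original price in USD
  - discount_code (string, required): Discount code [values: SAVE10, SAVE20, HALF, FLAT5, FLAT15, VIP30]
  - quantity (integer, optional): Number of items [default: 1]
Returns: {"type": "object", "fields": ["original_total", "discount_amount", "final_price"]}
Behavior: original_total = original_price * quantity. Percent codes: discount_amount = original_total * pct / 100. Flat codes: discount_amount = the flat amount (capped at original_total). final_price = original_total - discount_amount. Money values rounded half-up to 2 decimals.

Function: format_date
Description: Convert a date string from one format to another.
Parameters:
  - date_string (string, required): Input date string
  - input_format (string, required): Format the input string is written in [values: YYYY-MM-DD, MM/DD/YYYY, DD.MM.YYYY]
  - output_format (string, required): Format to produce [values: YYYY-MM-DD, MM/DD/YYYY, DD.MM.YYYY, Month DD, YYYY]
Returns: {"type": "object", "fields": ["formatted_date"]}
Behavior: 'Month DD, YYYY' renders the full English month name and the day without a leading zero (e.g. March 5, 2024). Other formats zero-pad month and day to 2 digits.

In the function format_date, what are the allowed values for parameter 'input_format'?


The format_date spec declares:
  - input_format (string, required): Format the input string is written in [values: YYYY-MM-DD, MM/DD/YYYY, DD.MM.YYYY]
Allowed values:
YYYY-MM-DD, MM/DD/YYYY, DD.MM.YYYY


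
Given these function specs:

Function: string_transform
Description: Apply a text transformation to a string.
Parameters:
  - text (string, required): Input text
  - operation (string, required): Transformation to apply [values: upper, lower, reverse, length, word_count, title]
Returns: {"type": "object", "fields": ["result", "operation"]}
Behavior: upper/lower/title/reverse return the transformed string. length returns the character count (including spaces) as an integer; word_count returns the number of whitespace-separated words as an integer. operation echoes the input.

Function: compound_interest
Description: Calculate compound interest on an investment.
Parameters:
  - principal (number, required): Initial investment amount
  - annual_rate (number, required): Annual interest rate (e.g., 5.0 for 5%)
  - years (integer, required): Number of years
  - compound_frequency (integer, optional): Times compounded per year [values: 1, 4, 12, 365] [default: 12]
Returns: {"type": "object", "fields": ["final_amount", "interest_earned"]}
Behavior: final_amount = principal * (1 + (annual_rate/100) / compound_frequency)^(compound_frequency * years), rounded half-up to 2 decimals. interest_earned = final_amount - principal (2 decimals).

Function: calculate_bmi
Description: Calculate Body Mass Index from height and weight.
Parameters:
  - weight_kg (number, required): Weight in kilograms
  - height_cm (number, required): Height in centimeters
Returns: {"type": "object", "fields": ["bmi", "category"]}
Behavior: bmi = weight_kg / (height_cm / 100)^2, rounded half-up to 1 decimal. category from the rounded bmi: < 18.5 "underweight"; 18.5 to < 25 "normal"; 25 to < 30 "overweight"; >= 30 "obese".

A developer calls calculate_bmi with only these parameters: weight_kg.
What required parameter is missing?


Required parameters: weight_kg, height_cm
Provided: weight_kg
Missing: height_cm
height_cm


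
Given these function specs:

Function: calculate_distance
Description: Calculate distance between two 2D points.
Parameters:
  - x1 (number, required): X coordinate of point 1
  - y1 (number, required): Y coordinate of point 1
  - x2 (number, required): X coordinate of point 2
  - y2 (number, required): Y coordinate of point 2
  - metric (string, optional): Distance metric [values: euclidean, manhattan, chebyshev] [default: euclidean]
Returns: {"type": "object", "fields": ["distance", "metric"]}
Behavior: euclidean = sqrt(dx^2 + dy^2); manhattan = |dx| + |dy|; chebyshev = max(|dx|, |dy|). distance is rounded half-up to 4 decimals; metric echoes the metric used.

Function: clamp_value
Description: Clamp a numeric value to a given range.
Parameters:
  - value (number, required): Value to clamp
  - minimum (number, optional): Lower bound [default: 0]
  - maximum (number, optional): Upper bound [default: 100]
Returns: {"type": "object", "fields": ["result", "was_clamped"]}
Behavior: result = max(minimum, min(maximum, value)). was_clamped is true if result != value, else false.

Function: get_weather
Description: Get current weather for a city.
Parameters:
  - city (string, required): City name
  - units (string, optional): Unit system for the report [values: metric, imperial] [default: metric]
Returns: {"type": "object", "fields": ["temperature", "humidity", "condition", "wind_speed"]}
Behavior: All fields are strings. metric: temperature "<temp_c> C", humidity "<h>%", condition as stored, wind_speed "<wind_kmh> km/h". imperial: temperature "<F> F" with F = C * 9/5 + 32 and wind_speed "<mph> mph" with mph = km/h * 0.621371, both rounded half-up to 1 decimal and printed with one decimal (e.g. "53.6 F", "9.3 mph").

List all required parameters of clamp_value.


Parameters of clamp_value and their required/optional flag:
  value: required
  minimum: optional
  maximum: optional
value


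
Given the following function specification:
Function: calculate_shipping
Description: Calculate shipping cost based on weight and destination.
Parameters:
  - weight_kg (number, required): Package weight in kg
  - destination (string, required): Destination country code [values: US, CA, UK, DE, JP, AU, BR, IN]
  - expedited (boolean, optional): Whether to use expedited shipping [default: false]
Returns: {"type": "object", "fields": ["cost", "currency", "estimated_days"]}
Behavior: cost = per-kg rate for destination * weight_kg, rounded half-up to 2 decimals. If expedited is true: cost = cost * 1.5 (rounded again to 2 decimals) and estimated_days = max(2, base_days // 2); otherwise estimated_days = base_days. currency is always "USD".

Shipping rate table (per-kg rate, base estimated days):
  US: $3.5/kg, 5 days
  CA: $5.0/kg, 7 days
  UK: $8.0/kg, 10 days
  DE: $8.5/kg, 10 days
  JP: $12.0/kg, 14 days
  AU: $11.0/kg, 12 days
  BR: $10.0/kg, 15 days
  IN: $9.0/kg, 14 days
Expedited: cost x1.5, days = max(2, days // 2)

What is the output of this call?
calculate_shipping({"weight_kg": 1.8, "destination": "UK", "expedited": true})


Rate for UK: $8.0/kg, base 10 days
cost = 8.0 * 1.8 = 14.4 -> 14.40
expedited: cost = 14.40 * 1.5 = 21.6 -> 21.60; estimated_days = max(2, 10 // 2) = 5
Output:
{"cost": 21.6, "currency": "USD", "estimated_days": 5}


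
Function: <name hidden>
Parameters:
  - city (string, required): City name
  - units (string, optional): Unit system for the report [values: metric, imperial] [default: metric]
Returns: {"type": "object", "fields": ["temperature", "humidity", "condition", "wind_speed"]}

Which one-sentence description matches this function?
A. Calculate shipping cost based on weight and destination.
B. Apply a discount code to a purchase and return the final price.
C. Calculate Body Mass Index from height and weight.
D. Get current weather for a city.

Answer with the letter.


Parameters city, units and return ["temperature", "humidity", "condition", "wind_speed"] fit: Get current weather for a city.
D
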